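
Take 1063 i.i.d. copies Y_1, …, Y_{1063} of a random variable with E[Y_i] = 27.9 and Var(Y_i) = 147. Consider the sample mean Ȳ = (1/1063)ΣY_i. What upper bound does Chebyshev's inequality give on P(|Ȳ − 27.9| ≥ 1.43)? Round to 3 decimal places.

Var(Ȳ) = Var(Y_i)/n = 147/1063 = 0.13829.
Chebyshev: P(|Ȳ − 27.9| ≥ 1.43) ≤ Var(Ȳ)/(1.43)² = 147/(1063·1.43²) = 0.0676.

0.068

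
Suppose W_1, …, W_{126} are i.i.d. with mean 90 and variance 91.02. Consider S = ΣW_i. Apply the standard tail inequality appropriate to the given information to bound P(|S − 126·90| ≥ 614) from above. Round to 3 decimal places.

With mean and variance of each term known, Chebyshev's inequality bounds the deviation of the sum (or sample mean).
Var(S) = n·Var(W_i) = 126·91.02 = 11468.52.
Chebyshev: P(|S − 126·90| ≥ 614) ≤ Var(S)/614² = 11468.52/376996 = 0.0304.

0.030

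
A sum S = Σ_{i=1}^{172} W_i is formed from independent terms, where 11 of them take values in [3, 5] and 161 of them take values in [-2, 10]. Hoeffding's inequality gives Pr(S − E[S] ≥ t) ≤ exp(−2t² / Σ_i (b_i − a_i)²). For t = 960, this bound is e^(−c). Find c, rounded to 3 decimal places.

Σ(b_i − a_i)² = 11·2² + 161·12² = 23228.
c = 2t² / 23228 = 2·960² / 23228 = 79.3525.

79.353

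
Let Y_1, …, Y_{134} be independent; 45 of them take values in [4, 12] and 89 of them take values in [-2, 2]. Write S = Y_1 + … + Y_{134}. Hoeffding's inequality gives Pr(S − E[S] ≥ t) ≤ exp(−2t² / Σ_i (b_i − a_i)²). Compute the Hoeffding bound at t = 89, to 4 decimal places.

Σ(b_i − a_i)² = 45·8² + 89·4² = 4304.
Exponent = 2·89² / 4304 = 3.68076.
Bound = exp(−3.68076) = 0.02520.

0.0252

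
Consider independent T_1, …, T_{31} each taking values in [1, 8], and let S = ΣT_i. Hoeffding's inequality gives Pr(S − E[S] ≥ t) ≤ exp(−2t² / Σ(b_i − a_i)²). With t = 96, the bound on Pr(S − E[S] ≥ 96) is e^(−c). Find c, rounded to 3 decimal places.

Σ(b_i − a_i)² = 31·(7)² = 1519.
c = 2t²/1519 = 2·96²/1519 = 12.1343.

12.134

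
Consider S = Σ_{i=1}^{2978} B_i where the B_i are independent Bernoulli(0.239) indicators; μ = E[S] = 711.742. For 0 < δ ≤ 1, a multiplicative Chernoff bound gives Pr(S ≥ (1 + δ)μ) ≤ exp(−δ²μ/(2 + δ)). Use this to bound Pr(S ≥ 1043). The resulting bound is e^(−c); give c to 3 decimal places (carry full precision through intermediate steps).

Write 1043 = (1 + δ)μ, so δ = 1043/711.742 − 1 = 0.4654186…
Then the exponent is δ²μ/(2 + δ) = (1043 − μ)² / (μ·(2 + δ)) = 62.534471.

62.534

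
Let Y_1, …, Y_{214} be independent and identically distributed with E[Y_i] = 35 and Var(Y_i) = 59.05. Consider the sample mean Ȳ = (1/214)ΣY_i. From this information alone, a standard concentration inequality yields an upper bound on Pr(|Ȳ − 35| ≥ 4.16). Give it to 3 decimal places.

0.016

With mean and variance of each term known, Chebyshev's inequality bounds the deviation of the sum (or sample mean).
Var(Ȳ) = Var(Y_i)/n = 59.05/214 = 0.27593.
Chebyshev: Pr(|Ȳ − 35| ≥ 4.16) ≤ Var(Ȳ)/(4.16)² = 59.05/(214·4.16²) = 0.0159.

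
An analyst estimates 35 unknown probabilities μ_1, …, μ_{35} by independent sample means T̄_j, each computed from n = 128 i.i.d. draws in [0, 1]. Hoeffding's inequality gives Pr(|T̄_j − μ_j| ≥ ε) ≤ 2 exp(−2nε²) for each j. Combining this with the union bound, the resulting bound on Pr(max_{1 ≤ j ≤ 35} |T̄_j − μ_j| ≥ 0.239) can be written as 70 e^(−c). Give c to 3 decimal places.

Union bound over the 35 events: Pr(max_{1 ≤ j ≤ 35} |T̄_j − μ_j| ≥ 0.239) ≤ 35·2·exp(−2nε²) = 70 exp(−2·128·0.239²).
So c = 2·128·0.239² = 14.6230.

14.623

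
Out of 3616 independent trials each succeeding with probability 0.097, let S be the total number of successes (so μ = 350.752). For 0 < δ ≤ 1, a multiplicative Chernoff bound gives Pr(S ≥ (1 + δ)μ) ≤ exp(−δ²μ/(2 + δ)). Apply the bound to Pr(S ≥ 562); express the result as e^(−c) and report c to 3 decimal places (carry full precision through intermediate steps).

48.891

Write 562 = (1 + δ)μ, so δ = 562/350.752 − 1 = 0.6022717…
Then the exponent is δ²μ/(2 + δ) = (562 − μ)² / (μ·(2 + δ)) = 48.891394.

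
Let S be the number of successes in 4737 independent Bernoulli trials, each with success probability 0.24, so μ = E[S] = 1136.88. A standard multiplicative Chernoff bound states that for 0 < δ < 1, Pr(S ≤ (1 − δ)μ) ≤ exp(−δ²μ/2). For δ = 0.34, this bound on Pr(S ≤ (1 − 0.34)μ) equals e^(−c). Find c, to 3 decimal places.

c = δ²μ/2 = 0.34²·1136.88/2 = 65.7117.

65.712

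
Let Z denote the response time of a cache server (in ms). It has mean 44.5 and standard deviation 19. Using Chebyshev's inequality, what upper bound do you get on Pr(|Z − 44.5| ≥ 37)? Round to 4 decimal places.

0.2637

Chebyshev: Pr(|Z − μ| ≥ t) ≤ Var(Z)/t².
Var(Z) = σ² = 19² = 361.
Bound = 361 / 1369 = 0.2637.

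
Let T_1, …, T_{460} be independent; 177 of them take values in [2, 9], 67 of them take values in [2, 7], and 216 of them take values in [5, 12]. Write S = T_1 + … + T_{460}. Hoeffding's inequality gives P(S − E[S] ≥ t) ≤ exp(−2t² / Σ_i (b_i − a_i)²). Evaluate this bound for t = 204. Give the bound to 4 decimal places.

Σ(b_i − a_i)² = 177·7² + 67·5² + 216·7² = 20932.
Exponent = 2·204² / 20932 = 3.97630.
Bound = exp(−3.97630) = 0.01875.

0.0188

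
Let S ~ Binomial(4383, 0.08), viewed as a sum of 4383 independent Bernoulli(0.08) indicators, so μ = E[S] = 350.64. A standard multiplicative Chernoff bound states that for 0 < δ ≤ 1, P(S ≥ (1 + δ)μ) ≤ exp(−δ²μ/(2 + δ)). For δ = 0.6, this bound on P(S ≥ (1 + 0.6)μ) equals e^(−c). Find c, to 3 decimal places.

48.550

c = δ²μ/(2 + δ) = 0.6²·350.64/(2 + 0.6) = 48.5502.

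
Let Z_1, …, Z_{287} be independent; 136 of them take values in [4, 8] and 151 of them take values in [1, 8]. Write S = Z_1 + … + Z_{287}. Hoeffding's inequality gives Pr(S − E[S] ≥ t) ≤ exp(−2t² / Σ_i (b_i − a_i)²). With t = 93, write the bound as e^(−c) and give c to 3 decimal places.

Σ(b_i − a_i)² = 136·4² + 151·7² = 9575.
c = 2t² / 9575 = 2·93² / 9575 = 1.8066.

1.807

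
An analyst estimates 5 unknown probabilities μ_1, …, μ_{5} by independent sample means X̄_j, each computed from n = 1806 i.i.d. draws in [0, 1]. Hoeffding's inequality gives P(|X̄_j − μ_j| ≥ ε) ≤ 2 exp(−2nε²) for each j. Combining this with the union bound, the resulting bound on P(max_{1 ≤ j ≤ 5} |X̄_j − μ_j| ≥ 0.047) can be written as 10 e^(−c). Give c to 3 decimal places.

Union bound over the 5 events: P(max_{1 ≤ j ≤ 5} |X̄_j − μ_j| ≥ 0.047) ≤ 5·2·exp(−2nε²) = 10 exp(−2·1806·0.047²).
So c = 2·1806·0.047² = 7.9789.

7.979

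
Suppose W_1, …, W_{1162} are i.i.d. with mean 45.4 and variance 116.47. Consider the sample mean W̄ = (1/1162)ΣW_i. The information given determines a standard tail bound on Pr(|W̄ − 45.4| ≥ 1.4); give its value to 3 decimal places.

0.051

With mean and variance of each term known, Chebyshev's inequality bounds the deviation of the sum (or sample mean).
Var(W̄) = Var(W_i)/n = 116.47/1162 = 0.10023.
Chebyshev: Pr(|W̄ − 45.4| ≥ 1.4) ≤ Var(W̄)/(1.4)² = 116.47/(1162·1.4²) = 0.0511.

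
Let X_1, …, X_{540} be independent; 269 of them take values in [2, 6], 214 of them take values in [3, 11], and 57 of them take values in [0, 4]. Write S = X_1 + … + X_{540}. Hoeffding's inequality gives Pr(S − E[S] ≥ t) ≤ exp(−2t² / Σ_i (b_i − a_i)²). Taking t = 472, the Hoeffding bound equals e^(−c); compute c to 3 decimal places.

23.560

Σ(b_i − a_i)² = 269·4² + 214·8² + 57·4² = 18912.
c = 2t² / 18912 = 2·472² / 18912 = 23.5601.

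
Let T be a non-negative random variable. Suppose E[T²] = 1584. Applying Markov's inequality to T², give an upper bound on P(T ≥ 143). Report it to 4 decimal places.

0.0775

Since T ≥ 0, the event {T ≥ 143} is the same as {T² ≥ 20449}.
Markov's inequality applied to T² gives P(T² ≥ 20449) ≤ E[T²]/20449 = 1584/20449 = 0.0775.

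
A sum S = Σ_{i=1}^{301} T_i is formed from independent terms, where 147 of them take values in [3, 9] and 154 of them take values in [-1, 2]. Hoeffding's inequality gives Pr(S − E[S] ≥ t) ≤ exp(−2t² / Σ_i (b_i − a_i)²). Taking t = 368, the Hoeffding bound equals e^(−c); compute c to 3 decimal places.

40.558

Σ(b_i − a_i)² = 147·6² + 154·3² = 6678.
c = 2t² / 6678 = 2·368² / 6678 = 40.5583.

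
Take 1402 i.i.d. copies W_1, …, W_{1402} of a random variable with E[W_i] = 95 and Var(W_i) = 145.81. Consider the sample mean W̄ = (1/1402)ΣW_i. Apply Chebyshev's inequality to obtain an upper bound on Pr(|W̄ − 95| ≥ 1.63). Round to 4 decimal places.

Var(W̄) = Var(W_i)/n = 145.81/1402 = 0.104.
Chebyshev: Pr(|W̄ − 95| ≥ 1.63) ≤ Var(W̄)/(1.63)² = 145.81/(1402·1.63²) = 0.0391.

0.0391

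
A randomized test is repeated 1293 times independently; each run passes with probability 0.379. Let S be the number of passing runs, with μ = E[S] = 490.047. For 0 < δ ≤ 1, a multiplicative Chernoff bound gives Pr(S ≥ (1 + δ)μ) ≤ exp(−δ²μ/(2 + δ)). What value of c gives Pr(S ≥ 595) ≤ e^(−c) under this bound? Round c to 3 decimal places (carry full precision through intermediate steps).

10.152

Write 595 = (1 + δ)μ, so δ = 595/490.047 − 1 = 0.2141693…
Then the exponent is δ²μ/(2 + δ) = (595 − μ)² / (μ·(2 + δ)) = 10.151756.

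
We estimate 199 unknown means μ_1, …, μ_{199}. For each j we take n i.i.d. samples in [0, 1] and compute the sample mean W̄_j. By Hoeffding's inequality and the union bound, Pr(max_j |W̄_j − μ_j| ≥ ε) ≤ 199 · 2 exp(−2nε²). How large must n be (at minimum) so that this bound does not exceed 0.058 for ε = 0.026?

Need 2·199·exp(−2nε²) ≤ 0.058, i.e. exp(−2nε²) ≤ 0.058/398.
So 2nε² ≥ ln(398/0.058) = 8.833764.
Hence n ≥ 8.833764/(2·0.026²) = 6533.849.
The smallest integer n is 6534.

6534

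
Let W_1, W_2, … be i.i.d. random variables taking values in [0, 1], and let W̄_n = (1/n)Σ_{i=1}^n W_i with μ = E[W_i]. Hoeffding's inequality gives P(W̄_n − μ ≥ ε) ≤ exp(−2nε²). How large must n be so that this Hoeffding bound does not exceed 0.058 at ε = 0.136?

77

Require exp(−2nε²) ≤ 0.058, i.e. 2nε² ≥ ln(1/0.058) = 2.847312.
So n ≥ 2.847312 / (2·0.136²) = 76.971.
The smallest integer n is 77.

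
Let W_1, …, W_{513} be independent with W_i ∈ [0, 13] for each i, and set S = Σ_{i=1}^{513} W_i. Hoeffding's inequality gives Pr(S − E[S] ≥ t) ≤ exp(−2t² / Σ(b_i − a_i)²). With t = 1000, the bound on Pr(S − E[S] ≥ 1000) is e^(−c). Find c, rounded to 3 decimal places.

Σ(b_i − a_i)² = 513·(13)² = 86697.
c = 2t²/86697 = 2·1000²/86697 = 23.0688.

23.069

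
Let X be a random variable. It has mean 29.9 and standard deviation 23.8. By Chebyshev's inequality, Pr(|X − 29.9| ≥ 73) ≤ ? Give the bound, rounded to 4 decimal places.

0.1063

Chebyshev: Pr(|X − μ| ≥ t) ≤ Var(X)/t².
Var(X) = σ² = 23.8² = 566.44.
Bound = 566.44 / 5329 = 0.1063.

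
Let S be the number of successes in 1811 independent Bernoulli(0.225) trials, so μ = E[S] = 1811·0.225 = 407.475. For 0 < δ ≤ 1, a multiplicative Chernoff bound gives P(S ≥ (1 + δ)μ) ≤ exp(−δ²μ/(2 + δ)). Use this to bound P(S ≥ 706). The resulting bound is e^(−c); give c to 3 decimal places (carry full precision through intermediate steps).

Write 706 = (1 + δ)μ, so δ = 706/407.475 − 1 = 0.7326216…
Then the exponent is δ²μ/(2 + δ) = (706 − μ)² / (μ·(2 + δ)) = 80.035183.

80.035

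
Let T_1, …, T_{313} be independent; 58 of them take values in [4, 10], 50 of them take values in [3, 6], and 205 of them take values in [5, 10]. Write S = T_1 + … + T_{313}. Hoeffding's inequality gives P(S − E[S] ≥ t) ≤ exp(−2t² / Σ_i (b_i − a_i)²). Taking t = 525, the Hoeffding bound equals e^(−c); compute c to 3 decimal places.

Σ(b_i − a_i)² = 58·6² + 50·3² + 205·5² = 7663.
c = 2t² / 7663 = 2·525² / 7663 = 71.9366.

71.937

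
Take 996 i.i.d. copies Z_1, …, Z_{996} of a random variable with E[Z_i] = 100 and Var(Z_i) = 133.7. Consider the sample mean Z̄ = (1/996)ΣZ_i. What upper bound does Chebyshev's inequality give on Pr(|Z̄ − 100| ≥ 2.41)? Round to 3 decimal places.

0.023

Var(Z̄) = Var(Z_i)/n = 133.7/996 = 0.13424.
Chebyshev: Pr(|Z̄ − 100| ≥ 2.41) ≤ Var(Z̄)/(2.41)² = 133.7/(996·2.41²) = 0.0231.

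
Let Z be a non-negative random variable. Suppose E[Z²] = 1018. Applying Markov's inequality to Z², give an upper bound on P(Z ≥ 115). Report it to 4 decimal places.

0.0770

Since Z ≥ 0, the event {Z ≥ 115} is the same as {Z² ≥ 13225}.
Markov's inequality applied to Z² gives P(Z² ≥ 13225) ≤ E[Z²]/13225 = 1018/13225 = 0.0770.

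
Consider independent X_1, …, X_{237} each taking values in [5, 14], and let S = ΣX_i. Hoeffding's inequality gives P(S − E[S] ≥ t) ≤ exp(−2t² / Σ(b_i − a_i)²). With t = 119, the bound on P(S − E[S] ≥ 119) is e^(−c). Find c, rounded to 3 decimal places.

1.475

Σ(b_i − a_i)² = 237·(9)² = 19197.
c = 2t²/19197 = 2·119²/19197 = 1.4753.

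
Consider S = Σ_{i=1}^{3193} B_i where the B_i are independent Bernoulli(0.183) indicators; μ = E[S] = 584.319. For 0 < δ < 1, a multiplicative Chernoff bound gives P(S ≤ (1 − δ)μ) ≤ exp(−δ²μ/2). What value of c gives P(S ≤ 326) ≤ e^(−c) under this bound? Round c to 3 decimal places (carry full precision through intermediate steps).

57.100

Write 326 = (1 − δ)μ, so δ = 1 − 326/584.319 = 0.4420856…
Then the exponent is δ²μ/2 = (μ − 326)²/(2μ) = 57.099552.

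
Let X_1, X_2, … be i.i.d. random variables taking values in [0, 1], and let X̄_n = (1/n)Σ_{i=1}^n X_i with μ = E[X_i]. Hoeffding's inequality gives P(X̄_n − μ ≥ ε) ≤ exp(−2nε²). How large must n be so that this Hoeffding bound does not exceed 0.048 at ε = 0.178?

48

Require exp(−2nε²) ≤ 0.048, i.e. 2nε² ≥ ln(1/0.048) = 3.036554.
So n ≥ 3.036554 / (2·0.178²) = 47.919.
The smallest integer n is 48.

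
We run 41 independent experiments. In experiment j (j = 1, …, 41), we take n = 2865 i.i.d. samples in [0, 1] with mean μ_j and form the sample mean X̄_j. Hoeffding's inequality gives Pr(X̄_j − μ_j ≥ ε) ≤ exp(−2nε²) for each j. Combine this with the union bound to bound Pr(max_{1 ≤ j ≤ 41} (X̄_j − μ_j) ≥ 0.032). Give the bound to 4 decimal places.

Per-experiment Hoeffding bound: exp(−2·2865·0.032²) = exp(−5.86752) = 0.0028299.
Union bound over 41 events: 41·0.0028299 = 0.11603.

0.1160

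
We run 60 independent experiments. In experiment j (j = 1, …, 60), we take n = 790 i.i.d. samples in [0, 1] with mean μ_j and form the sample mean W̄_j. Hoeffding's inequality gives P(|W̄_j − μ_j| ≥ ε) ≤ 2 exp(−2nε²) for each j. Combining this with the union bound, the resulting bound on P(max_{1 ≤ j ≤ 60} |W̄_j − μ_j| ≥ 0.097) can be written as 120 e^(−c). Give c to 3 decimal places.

14.866

Union bound over the 60 events: P(max_{1 ≤ j ≤ 60} |W̄_j − μ_j| ≥ 0.097) ≤ 60·2·exp(−2nε²) = 120 exp(−2·790·0.097²).
So c = 2·790·0.097² = 14.8662.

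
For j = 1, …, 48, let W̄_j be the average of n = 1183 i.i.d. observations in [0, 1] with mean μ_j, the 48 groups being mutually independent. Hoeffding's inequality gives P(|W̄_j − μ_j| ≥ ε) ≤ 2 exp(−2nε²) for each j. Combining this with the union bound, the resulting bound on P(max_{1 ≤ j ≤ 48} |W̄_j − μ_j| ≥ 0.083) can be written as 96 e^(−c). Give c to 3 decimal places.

16.299

Union bound over the 48 events: P(max_{1 ≤ j ≤ 48} |W̄_j − μ_j| ≥ 0.083) ≤ 48·2·exp(−2nε²) = 96 exp(−2·1183·0.083²).
So c = 2·1183·0.083² = 16.2994.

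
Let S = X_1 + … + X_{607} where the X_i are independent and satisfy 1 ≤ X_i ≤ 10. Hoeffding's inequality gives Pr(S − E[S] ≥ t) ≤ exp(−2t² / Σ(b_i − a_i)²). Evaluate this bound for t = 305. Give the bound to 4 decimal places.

Σ(b_i − a_i)² = 607·(9)² = 49167.
Exponent = 2·305²/49167 = 3.7840.
Bound = exp(−3.7840) = 0.02273.

0.0227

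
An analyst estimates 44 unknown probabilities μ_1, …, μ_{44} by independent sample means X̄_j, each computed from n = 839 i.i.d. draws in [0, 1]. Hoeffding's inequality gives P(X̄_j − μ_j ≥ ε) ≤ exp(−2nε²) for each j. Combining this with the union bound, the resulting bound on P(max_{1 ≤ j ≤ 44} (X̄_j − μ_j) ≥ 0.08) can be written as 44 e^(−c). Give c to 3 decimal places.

10.739

Union bound over the 44 events: P(max_{1 ≤ j ≤ 44} (X̄_j − μ_j) ≥ 0.08) ≤ 44·exp(−2nε²) = 44 exp(−2·839·0.08²).
So c = 2·839·0.08² = 10.7392.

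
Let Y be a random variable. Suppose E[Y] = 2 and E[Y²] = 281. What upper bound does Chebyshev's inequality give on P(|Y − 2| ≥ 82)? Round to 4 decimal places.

Var(Y) = E[Y²] − (E[Y])² = 281 − 4 = 277.
Chebyshev's inequality: P(|Y − μ| ≥ t) ≤ Var(Y)/t² = 277/6724 = 0.0412.

0.0412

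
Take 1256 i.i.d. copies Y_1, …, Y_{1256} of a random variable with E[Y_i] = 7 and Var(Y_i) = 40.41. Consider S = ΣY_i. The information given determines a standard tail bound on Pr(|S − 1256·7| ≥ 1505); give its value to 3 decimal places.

0.022

With mean and variance of each term known, Chebyshev's inequality bounds the deviation of the sum (or sample mean).
Var(S) = n·Var(Y_i) = 1256·40.41 = 50754.96.
Chebyshev: Pr(|S − 1256·7| ≥ 1505) ≤ Var(S)/1505² = 50754.96/2265025 = 0.0224.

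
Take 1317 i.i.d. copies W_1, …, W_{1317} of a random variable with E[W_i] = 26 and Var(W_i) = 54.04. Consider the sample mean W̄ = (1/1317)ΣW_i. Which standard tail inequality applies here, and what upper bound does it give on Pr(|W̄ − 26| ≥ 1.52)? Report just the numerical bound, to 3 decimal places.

0.018

With mean and variance of each term known, Chebyshev's inequality bounds the deviation of the sum (or sample mean).
Var(W̄) = Var(W_i)/n = 54.04/1317 = 0.041033.
Chebyshev: Pr(|W̄ − 26| ≥ 1.52) ≤ Var(W̄)/(1.52)² = 54.04/(1317·1.52²) = 0.0178.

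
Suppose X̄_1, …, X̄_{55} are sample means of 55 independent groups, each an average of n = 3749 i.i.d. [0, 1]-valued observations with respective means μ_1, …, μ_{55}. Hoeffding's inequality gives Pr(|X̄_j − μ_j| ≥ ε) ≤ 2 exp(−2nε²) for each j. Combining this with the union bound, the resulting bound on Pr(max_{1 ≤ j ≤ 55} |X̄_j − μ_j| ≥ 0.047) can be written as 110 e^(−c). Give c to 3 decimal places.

16.563

Union bound over the 55 events: Pr(max_{1 ≤ j ≤ 55} |X̄_j − μ_j| ≥ 0.047) ≤ 55·2·exp(−2nε²) = 110 exp(−2·3749·0.047²).
So c = 2·3749·0.047² = 16.5631.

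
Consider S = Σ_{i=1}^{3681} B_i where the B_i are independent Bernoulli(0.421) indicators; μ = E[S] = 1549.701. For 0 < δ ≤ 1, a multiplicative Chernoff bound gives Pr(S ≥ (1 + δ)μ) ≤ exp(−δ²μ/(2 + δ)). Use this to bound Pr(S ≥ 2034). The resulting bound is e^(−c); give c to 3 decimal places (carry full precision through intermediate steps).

Write 2034 = (1 + δ)μ, so δ = 2034/1549.701 − 1 = 0.3125113…
Then the exponent is δ²μ/(2 + δ) = (2034 − μ)² / (μ·(2 + δ)) = 65.447849.

65.448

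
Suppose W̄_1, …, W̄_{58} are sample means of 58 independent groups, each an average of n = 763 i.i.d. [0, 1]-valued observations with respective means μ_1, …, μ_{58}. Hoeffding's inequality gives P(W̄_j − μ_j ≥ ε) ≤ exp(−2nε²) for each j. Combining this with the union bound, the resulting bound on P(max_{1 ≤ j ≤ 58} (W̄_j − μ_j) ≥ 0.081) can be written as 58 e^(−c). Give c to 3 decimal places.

10.012

Union bound over the 58 events: P(max_{1 ≤ j ≤ 58} (W̄_j − μ_j) ≥ 0.081) ≤ 58·exp(−2nε²) = 58 exp(−2·763·0.081²).
So c = 2·763·0.081² = 10.0121.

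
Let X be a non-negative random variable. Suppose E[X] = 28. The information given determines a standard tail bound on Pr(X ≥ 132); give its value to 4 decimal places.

0.2121

Only the mean of a non-negative variable is known, so Markov's inequality is the applicable tail bound.
Markov's inequality: for a non-negative random variable, Pr(X ≥ a) ≤ E[X]/a.
Here E[X] = 28 and a = 132, so the bound is 28/132 = 0.2121.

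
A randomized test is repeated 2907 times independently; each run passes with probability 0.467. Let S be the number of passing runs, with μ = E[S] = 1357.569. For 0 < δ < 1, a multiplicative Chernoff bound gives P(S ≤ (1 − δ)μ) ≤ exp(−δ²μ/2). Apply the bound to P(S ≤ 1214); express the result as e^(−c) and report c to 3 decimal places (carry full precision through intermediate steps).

Write 1214 = (1 − δ)μ, so δ = 1 − 1214/1357.569 = 0.1057545…
Then the exponent is δ²μ/2 = (μ − 1214)²/(2μ) = 7.591532.

7.592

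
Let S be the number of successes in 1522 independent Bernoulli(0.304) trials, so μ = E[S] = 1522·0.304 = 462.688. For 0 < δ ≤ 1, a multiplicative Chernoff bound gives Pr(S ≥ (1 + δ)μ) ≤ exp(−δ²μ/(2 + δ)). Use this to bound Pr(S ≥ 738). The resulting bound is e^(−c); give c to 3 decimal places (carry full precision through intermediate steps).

Write 738 = (1 + δ)μ, so δ = 738/462.688 − 1 = 0.5950273…
Then the exponent is δ²μ/(2 + δ) = (738 − μ)² / (μ·(2 + δ)) = 63.127721.

63.128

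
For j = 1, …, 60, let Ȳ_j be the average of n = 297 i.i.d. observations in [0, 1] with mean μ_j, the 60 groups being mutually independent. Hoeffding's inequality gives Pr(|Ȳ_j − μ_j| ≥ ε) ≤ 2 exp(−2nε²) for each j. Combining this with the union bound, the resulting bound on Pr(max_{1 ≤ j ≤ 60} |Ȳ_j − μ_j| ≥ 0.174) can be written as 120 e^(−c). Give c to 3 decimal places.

Union bound over the 60 events: Pr(max_{1 ≤ j ≤ 60} |Ȳ_j − μ_j| ≥ 0.174) ≤ 60·2·exp(−2nε²) = 120 exp(−2·297·0.174²).
So c = 2·297·0.174² = 17.9839.

17.984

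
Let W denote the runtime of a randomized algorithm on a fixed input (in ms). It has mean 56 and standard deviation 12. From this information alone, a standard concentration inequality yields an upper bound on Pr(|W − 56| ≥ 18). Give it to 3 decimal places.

Mean and variance are known, so Chebyshev's inequality applies.
Chebyshev: Pr(|W − μ| ≥ t) ≤ Var(W)/t².
Var(W) = σ² = 12² = 144.
Bound = 144 / 324 = 0.4444.

0.444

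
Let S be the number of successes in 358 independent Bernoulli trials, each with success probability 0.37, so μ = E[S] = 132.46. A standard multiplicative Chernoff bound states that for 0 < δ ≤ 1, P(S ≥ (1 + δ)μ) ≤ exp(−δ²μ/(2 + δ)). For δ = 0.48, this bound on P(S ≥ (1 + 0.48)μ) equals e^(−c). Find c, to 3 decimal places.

c = δ²μ/(2 + δ) = 0.48²·132.46/(2 + 0.48) = 12.3060.

12.306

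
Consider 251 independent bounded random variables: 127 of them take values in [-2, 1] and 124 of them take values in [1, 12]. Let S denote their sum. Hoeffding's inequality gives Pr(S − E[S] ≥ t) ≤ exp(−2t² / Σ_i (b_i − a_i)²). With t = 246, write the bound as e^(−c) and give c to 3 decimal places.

Σ(b_i − a_i)² = 127·3² + 124·11² = 16147.
c = 2t² / 16147 = 2·246² / 16147 = 7.4956.

7.496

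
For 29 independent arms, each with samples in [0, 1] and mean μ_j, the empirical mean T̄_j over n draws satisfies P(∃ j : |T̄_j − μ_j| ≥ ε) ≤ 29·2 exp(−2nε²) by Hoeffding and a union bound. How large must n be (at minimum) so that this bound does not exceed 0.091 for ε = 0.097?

Need 2·29·exp(−2nε²) ≤ 0.091, i.e. exp(−2nε²) ≤ 0.091/58.
So 2nε² ≥ ln(58/0.091) = 6.457339.
Hence n ≥ 6.457339/(2·0.097²) = 343.147.
The smallest integer n is 344.

344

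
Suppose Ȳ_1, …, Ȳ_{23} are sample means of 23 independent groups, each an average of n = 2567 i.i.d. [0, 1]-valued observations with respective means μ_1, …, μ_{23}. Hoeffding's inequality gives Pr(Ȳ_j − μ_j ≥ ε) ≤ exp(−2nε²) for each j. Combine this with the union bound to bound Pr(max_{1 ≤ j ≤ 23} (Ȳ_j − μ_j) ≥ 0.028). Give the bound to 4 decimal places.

Per-experiment Hoeffding bound: exp(−2·2567·0.028²) = exp(−4.02506) = 0.017862.
Union bound over 23 events: 23·0.017862 = 0.41084.

0.4108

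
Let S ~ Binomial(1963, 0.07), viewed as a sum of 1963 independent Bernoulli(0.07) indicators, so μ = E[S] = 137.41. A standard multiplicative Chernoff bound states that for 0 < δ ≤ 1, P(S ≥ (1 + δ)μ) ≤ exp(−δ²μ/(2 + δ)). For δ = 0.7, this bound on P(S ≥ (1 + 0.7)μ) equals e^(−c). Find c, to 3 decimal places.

24.937

c = δ²μ/(2 + δ) = 0.7²·137.41/(2 + 0.7) = 24.9374.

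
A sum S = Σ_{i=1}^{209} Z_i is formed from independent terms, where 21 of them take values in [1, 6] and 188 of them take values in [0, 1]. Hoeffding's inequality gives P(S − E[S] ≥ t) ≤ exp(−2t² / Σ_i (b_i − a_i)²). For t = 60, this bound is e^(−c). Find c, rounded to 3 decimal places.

Σ(b_i − a_i)² = 21·5² + 188·1² = 713.
c = 2t² / 713 = 2·60² / 713 = 10.0982.

10.098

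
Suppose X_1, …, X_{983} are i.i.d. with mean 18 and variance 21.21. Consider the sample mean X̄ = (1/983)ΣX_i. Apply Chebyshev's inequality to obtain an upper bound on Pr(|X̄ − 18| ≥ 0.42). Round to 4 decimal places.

0.1223

Var(X̄) = Var(X_i)/n = 21.21/983 = 0.021577.
Chebyshev: Pr(|X̄ − 18| ≥ 0.42) ≤ Var(X̄)/(0.42)² = 21.21/(983·0.42²) = 0.1223.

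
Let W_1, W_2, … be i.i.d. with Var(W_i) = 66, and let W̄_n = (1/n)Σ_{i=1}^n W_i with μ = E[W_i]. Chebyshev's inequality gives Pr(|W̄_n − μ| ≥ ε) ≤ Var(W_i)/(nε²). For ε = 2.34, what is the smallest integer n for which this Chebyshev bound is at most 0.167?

Require 66/(n·2.34²) ≤ 0.167, i.e. n ≥ 66/(0.167·2.34²) = 72.176.
The smallest integer n is 73.

73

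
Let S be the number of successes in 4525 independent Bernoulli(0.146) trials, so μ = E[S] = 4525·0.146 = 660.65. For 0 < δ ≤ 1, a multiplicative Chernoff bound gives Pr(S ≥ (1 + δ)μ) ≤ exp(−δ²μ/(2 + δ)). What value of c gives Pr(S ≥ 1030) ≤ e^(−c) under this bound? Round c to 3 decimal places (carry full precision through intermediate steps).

80.691

Write 1030 = (1 + δ)μ, so δ = 1030/660.65 − 1 = 0.5590706…
Then the exponent is δ²μ/(2 + δ) = (1030 − μ)² / (μ·(2 + δ)) = 80.690517.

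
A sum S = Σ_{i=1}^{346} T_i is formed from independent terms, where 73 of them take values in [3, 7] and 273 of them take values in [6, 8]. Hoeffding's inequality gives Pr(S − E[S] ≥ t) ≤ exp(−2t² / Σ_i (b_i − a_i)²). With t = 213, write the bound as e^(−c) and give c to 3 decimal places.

40.150

Σ(b_i − a_i)² = 73·4² + 273·2² = 2260.
c = 2t² / 2260 = 2·213² / 2260 = 40.1496.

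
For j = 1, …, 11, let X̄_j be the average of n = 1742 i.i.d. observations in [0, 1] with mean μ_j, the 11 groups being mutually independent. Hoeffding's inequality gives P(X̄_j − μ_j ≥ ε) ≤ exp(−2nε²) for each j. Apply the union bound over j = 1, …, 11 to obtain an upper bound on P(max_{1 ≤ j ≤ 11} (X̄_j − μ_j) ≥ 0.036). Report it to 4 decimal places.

0.1203

Per-experiment Hoeffding bound: exp(−2·1742·0.036²) = exp(−4.51526) = 0.010941.
Union bound over 11 events: 11·0.010941 = 0.12035.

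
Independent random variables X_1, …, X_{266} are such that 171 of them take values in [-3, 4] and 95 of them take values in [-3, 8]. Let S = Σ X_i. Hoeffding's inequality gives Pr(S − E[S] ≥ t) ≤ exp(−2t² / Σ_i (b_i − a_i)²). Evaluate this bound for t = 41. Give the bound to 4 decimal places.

0.8444

Σ(b_i − a_i)² = 171·7² + 95·11² = 19874.
Exponent = 2·41² / 19874 = 0.16917.
Bound = exp(−0.16917) = 0.84437.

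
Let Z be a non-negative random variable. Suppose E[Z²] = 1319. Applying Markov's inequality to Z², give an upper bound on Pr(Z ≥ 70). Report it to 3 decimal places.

Since Z ≥ 0, the event {Z ≥ 70} is the same as {Z² ≥ 4900}.
Markov's inequality applied to Z² gives Pr(Z² ≥ 4900) ≤ E[Z²]/4900 = 1319/4900 = 0.2692.

0.269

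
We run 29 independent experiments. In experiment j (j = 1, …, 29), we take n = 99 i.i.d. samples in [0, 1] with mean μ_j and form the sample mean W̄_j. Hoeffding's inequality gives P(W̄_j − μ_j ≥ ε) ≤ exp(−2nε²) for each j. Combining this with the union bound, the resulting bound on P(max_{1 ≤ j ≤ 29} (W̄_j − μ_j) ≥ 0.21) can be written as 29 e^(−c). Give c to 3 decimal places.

8.732

Union bound over the 29 events: P(max_{1 ≤ j ≤ 29} (W̄_j − μ_j) ≥ 0.21) ≤ 29·exp(−2nε²) = 29 exp(−2·99·0.21²).
So c = 2·99·0.21² = 8.7318.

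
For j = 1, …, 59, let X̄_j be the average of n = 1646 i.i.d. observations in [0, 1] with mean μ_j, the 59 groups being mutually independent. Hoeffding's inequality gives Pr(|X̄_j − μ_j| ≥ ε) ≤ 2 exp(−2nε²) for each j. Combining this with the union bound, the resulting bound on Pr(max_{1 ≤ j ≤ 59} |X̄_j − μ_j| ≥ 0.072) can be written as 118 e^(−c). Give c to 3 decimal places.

Union bound over the 59 events: Pr(max_{1 ≤ j ≤ 59} |X̄_j − μ_j| ≥ 0.072) ≤ 59·2·exp(−2nε²) = 118 exp(−2·1646·0.072²).
So c = 2·1646·0.072² = 17.0657.

17.066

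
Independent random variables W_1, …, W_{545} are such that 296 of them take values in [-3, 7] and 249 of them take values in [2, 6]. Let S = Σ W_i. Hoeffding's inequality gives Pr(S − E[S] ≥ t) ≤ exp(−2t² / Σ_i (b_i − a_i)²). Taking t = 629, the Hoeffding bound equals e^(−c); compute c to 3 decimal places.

Σ(b_i − a_i)² = 296·10² + 249·4² = 33584.
c = 2t² / 33584 = 2·629² / 33584 = 23.5613.

23.561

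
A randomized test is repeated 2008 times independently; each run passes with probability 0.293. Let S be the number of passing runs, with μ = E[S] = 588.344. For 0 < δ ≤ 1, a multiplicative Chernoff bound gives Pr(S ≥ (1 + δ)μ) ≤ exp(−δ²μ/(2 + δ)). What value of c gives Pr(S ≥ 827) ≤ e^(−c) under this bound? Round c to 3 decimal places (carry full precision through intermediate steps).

40.242

Write 827 = (1 + δ)μ, so δ = 827/588.344 − 1 = 0.4056402…
Then the exponent is δ²μ/(2 + δ) = (827 − μ)² / (μ·(2 + δ)) = 40.242292.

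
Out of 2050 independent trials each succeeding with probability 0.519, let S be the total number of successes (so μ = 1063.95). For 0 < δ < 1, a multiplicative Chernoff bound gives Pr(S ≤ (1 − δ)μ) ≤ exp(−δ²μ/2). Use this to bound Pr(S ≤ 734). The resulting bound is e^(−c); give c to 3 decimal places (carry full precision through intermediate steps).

Write 734 = (1 − δ)μ, so δ = 1 − 734/1063.95 = 0.310118…
Then the exponent is δ²μ/2 = (μ − 734)²/(2μ) = 51.161710.

51.162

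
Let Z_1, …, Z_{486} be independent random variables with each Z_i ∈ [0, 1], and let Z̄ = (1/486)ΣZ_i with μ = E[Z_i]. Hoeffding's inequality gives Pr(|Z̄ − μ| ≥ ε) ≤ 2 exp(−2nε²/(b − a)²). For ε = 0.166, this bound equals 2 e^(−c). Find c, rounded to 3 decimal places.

26.784

c = 2nε²/(b − a)² = 2·486·0.166² / 1² = 26.7844.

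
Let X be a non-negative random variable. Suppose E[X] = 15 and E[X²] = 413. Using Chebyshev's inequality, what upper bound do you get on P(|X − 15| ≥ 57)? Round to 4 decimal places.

0.0579

Var(X) = E[X²] − (E[X])² = 413 − 225 = 188.
Chebyshev's inequality: P(|X − μ| ≥ t) ≤ Var(X)/t² = 188/3249 = 0.0579.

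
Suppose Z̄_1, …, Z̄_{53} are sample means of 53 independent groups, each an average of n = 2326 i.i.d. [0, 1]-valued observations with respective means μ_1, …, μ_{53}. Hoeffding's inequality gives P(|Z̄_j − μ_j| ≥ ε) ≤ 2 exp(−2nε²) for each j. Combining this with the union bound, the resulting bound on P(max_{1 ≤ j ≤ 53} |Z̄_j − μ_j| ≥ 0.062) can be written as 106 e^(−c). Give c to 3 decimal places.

Union bound over the 53 events: P(max_{1 ≤ j ≤ 53} |Z̄_j − μ_j| ≥ 0.062) ≤ 53·2·exp(−2nε²) = 106 exp(−2·2326·0.062²).
So c = 2·2326·0.062² = 17.8823.

17.882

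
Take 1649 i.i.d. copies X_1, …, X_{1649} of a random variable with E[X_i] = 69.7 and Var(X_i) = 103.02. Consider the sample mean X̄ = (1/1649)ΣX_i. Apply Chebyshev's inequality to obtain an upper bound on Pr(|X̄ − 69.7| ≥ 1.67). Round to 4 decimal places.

Var(X̄) = Var(X_i)/n = 103.02/1649 = 0.062474.
Chebyshev: Pr(|X̄ − 69.7| ≥ 1.67) ≤ Var(X̄)/(1.67)² = 103.02/(1649·1.67²) = 0.0224.

0.0224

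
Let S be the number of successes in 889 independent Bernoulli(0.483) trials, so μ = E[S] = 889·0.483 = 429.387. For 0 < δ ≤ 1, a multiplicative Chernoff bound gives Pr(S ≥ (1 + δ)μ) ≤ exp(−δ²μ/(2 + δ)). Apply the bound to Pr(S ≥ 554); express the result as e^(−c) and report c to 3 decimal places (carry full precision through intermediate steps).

15.791

Write 554 = (1 + δ)μ, so δ = 554/429.387 − 1 = 0.2902114…
Then the exponent is δ²μ/(2 + δ) = (554 − μ)² / (μ·(2 + δ)) = 15.790731.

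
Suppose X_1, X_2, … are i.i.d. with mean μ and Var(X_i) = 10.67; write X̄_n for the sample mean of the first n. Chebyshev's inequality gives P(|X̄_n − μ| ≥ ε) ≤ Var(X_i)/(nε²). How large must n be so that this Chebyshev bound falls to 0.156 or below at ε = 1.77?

22

Require 10.67/(n·1.77²) ≤ 0.156, i.e. n ≥ 10.67/(0.156·1.77²) = 21.832.
The smallest integer n is 22.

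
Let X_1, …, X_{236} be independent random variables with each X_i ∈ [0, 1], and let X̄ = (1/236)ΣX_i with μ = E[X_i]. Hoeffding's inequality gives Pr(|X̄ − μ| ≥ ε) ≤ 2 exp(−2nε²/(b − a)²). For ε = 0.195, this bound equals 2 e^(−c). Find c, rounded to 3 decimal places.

17.948

c = 2nε²/(b − a)² = 2·236·0.195² / 1² = 17.9478.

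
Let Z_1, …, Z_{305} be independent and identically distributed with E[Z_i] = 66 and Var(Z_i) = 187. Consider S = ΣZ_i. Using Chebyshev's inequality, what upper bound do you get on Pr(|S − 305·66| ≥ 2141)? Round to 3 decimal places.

0.012

Var(S) = n·Var(Z_i) = 305·187 = 57035.
Chebyshev: Pr(|S − 305·66| ≥ 2141) ≤ Var(S)/2141² = 57035/4583881 = 0.0124.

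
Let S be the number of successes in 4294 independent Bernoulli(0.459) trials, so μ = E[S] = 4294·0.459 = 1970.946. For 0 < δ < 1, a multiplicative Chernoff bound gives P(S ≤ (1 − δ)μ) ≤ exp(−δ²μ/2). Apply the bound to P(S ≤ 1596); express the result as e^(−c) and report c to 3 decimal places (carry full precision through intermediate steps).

35.664

Write 1596 = (1 − δ)μ, so δ = 1 − 1596/1970.946 = 0.1902366…
Then the exponent is δ²μ/2 = (μ − 1596)²/(2μ) = 35.664220.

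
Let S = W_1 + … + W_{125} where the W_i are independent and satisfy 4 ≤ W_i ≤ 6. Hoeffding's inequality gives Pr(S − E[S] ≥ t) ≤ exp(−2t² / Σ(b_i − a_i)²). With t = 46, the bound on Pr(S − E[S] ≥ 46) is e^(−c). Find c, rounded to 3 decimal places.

8.464

Σ(b_i − a_i)² = 125·(2)² = 500.
c = 2t²/500 = 2·46²/500 = 8.4640.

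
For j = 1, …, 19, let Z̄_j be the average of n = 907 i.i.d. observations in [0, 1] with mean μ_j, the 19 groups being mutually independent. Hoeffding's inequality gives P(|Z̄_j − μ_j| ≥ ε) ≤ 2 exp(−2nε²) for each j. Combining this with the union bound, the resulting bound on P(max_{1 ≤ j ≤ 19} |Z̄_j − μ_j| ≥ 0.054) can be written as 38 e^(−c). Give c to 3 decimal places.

Union bound over the 19 events: P(max_{1 ≤ j ≤ 19} |Z̄_j − μ_j| ≥ 0.054) ≤ 19·2·exp(−2nε²) = 38 exp(−2·907·0.054²).
So c = 2·907·0.054² = 5.2896.

5.290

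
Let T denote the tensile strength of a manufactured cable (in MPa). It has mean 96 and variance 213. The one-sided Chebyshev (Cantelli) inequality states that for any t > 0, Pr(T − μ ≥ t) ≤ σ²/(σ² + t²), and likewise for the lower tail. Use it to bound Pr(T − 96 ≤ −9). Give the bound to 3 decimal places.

Here σ² = 213 and t = 9, so σ² + t² = 294.
Cantelli's bound: 213/294 = 0.7245.

0.724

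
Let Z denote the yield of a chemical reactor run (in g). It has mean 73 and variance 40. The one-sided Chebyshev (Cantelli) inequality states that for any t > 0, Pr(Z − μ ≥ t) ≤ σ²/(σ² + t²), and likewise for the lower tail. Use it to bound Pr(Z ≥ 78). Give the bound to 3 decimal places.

Here σ² = 40 and t = 5, so σ² + t² = 65.
Cantelli's bound: 40/65 = 0.6154.

0.615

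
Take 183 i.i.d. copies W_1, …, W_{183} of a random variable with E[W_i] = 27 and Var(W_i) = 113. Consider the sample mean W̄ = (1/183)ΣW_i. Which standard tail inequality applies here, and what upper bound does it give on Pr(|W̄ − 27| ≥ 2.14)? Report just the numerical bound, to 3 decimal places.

0.135

With mean and variance of each term known, Chebyshev's inequality bounds the deviation of the sum (or sample mean).
Var(W̄) = Var(W_i)/n = 113/183 = 0.61749.
Chebyshev: Pr(|W̄ − 27| ≥ 2.14) ≤ Var(W̄)/(2.14)² = 113/(183·2.14²) = 0.1348.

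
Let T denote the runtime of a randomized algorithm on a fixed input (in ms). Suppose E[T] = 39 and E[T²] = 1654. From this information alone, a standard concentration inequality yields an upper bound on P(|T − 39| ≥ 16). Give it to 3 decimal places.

0.520

The first two moments determine the variance, so Chebyshev's inequality is the sharpest standard bound available.
Var(T) = E[T²] − (E[T])² = 1654 − 1521 = 133.
Chebyshev's inequality: P(|T − μ| ≥ t) ≤ Var(T)/t² = 133/256 = 0.5195.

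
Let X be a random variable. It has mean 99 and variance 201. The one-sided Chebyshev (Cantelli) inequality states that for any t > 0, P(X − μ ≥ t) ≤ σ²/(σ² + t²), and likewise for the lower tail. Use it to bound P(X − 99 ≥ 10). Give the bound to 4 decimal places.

Here σ² = 201 and t = 10, so σ² + t² = 301.
Cantelli's bound: 201/301 = 0.6678.

0.6678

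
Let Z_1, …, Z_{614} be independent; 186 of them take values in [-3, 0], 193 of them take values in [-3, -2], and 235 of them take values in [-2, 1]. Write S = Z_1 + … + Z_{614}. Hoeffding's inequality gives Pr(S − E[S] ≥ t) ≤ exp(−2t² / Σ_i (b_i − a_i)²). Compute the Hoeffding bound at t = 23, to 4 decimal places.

Σ(b_i − a_i)² = 186·3² + 193·1² + 235·3² = 3982.
Exponent = 2·23² / 3982 = 0.26570.
Bound = exp(−0.26570) = 0.76667.

0.7667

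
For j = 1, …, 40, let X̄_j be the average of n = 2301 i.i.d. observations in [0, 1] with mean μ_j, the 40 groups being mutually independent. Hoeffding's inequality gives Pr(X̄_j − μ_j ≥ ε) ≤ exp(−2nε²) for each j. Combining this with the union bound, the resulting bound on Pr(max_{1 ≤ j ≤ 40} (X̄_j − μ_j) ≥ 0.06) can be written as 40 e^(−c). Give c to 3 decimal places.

Union bound over the 40 events: Pr(max_{1 ≤ j ≤ 40} (X̄_j − μ_j) ≥ 0.06) ≤ 40·exp(−2nε²) = 40 exp(−2·2301·0.06²).
So c = 2·2301·0.06² = 16.5672.

16.567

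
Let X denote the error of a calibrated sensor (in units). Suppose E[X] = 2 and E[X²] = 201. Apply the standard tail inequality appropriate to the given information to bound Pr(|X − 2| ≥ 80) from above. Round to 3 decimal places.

The first two moments determine the variance, so Chebyshev's inequality is the sharpest standard bound available.
Var(X) = E[X²] − (E[X])² = 201 − 4 = 197.
Chebyshev's inequality: Pr(|X − μ| ≥ t) ≤ Var(X)/t² = 197/6400 = 0.0308.

0.031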